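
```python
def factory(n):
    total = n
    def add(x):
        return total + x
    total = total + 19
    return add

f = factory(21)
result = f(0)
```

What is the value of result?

Step 1: factory(21) sets total = 21, then total = 21 + 19 = 40.
Step 2: Closures capture by reference, so add sees total = 40.
Step 3: f(0) returns 40 + 0 = 40

The answer is 40.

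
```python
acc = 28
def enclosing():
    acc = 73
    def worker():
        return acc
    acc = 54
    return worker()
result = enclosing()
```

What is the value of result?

Step 1: enclosing() sets acc = 73, then later acc = 54.
Step 2: worker() is called after acc is reassigned to 54. Closures capture variables by reference, not by value.
Step 3: result = 54

The answer is 54.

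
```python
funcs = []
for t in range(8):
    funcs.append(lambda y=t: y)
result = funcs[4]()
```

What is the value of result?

Step 1: Default argument y=t captures t's value at each iteration.
Step 2: funcs[4] captured y = 4 when t was 4.
Step 3: result = 4

The answer is 4.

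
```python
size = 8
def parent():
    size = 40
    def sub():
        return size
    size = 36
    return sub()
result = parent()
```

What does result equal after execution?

Step 1: parent() sets size = 40, then later size = 36.
Step 2: sub() is called after size is reassigned to 36. Closures capture variables by reference, not by value.
Step 3: result = 36

The answer is 36.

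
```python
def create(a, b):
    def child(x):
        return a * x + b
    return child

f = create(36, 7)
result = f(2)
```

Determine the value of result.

Step 1: create(36, 7) captures a = 36, b = 7.
Step 2: f(2) computes 36 * 2 + 7 = 79.
Step 3: result = 79

The answer is 79.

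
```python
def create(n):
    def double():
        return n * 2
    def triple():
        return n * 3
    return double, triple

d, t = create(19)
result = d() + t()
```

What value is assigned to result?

Step 1: Both closures capture the same n = 19.
Step 2: d() = 19 * 2 = 38, t() = 19 * 3 = 57.
Step 3: result = 38 + 57 = 95

The answer is 95.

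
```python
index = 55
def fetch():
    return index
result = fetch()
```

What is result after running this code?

Step 1: index = 55 is defined in the global scope.
Step 2: fetch() looks up index. No local index exists, so Python checks the global scope via LEGB rule and finds index = 55.
Step 3: result = 55

The answer is 55.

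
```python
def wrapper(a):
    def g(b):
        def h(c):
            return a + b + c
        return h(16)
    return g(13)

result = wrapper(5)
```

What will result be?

Step 1: a = 5, b = 13, c = 16 across three nested scopes.
Step 2: h() accesses all three via LEGB rule.
Step 3: result = 5 + 13 + 16 = 34

The answer is 34.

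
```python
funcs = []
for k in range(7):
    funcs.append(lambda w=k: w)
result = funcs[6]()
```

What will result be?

Step 1: Default argument w=k captures k's value at each iteration.
Step 2: funcs[6] captured w = 6 when k was 6.
Step 3: result = 6

The answer is 6.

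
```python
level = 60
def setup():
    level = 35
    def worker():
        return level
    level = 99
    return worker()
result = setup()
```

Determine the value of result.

Step 1: setup() sets level = 35, then later level = 99.
Step 2: worker() is called after level is reassigned to 99. Closures capture variables by reference, not by value.
Step 3: result = 99

The answer is 99.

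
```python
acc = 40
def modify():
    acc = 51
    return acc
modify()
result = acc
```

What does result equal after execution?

Step 1: Global acc = 40.
Step 2: modify() creates local acc = 51 (shadow, not modification).
Step 3: After modify() returns, global acc is unchanged. result = 40

The answer is 40.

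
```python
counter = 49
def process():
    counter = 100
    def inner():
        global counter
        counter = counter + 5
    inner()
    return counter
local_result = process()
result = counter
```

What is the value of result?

Step 1: Global counter = 49. process() creates local counter = 100.
Step 2: inner() declares global counter and adds 5: global counter = 49 + 5 = 54.
Step 3: process() returns its local counter = 100 (unaffected by inner).
Step 4: result = global counter = 54

The answer is 54.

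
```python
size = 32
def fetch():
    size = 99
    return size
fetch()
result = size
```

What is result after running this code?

Step 1: size = 32 globally.
Step 2: fetch() creates a LOCAL size = 99 (no global keyword!).
Step 3: The global size is unchanged. result = 32

The answer is 32.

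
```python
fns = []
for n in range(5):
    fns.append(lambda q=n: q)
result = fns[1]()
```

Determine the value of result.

Step 1: Default argument q=n captures n's value at each iteration.
Step 2: fns[1] captured q = 1 when n was 1.
Step 3: result = 1

The answer is 1.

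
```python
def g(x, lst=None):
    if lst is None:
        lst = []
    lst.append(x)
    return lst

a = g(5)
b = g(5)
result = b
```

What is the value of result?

Step 1: None default with guard creates a NEW list each call.
Step 2: a = [5] (fresh list). b = [5] (another fresh list).
Step 3: result = [5] (this is the fix for mutable default)

The answer is [5].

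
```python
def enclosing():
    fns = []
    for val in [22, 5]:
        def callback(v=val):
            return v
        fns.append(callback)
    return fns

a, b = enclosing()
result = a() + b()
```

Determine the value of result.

Step 1: Default argument v=val captures val at each iteration.
Step 2: a() returns 22 (captured at first iteration), b() returns 5 (captured at second).
Step 3: result = 22 + 5 = 27

The answer is 27.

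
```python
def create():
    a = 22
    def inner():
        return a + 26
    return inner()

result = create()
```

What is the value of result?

Step 1: create() defines a = 22.
Step 2: inner() reads a = 22 from enclosing scope, returns 22 + 26 = 48.
Step 3: result = 48

The answer is 48.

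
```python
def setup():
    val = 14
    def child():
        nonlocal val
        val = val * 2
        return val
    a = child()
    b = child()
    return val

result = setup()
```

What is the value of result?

Step 1: val starts at 14.
Step 2: First child(): val = 14 * 2 = 28.
Step 3: Second child(): val = 28 * 2 = 56.
Step 4: result = 56

The answer is 56.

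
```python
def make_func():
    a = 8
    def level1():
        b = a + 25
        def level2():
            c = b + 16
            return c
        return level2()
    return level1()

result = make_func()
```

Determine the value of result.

Step 1: a = 8. b = a + 25 = 33.
Step 2: c = b + 16 = 33 + 16 = 49.
Step 3: result = 49

The answer is 49.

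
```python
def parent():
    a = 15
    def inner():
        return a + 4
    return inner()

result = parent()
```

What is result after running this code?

Step 1: parent() defines a = 15.
Step 2: inner() reads a = 15 from enclosing scope, returns 15 + 4 = 19.
Step 3: result = 19

The answer is 19.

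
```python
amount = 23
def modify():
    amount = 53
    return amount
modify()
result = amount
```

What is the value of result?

Step 1: Global amount = 23.
Step 2: modify() creates local amount = 53 (shadow, not modification).
Step 3: After modify() returns, global amount is unchanged. result = 23

The answer is 23.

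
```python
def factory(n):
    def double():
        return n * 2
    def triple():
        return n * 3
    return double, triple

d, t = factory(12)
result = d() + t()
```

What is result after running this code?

Step 1: Both closures capture the same n = 12.
Step 2: d() = 12 * 2 = 24, t() = 12 * 3 = 36.
Step 3: result = 24 + 36 = 60

The answer is 60.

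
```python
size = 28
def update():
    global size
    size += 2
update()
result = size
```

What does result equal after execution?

Step 1: size = 28 globally.
Step 2: update() modifies global size: size += 2 = 30.
Step 3: result = 30

The answer is 30.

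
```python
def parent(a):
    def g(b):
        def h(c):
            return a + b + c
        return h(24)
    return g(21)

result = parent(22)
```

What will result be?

Step 1: a = 22, b = 21, c = 24 across three nested scopes.
Step 2: h() accesses all three via LEGB rule.
Step 3: result = 22 + 21 + 24 = 67

The answer is 67.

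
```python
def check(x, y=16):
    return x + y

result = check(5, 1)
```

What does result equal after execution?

Step 1: check(5, 1) overrides default y with 1.
Step 2: Returns 5 + 1 = 6.
Step 3: result = 6

The answer is 6.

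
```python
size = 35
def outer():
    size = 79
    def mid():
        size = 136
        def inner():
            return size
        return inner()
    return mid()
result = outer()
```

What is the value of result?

Step 1: Three levels of shadowing: global 35, outer 79, mid 136.
Step 2: inner() finds size = 136 in enclosing mid() scope.
Step 3: result = 136

The answer is 136.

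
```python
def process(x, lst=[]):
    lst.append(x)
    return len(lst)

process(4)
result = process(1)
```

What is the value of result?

Step 1: Mutable default list persists between calls.
Step 2: First call: lst = [4], len = 1. Second call: lst = [4, 1], len = 2.
Step 3: result = 2

The answer is 2.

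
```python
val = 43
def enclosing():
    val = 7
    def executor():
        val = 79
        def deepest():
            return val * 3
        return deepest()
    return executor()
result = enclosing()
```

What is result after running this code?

Step 1: deepest() looks up val through LEGB: not local, finds val = 79 in enclosing executor().
Step 2: Returns 79 * 3 = 237.
Step 3: result = 237

The answer is 237.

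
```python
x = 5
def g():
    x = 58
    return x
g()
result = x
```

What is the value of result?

Step 1: Global x = 5.
Step 2: g() creates local x = 58 (shadow, not modification).
Step 3: After g() returns, global x is unchanged. result = 5

The answer is 5.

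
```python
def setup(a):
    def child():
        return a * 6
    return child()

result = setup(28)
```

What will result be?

Step 1: setup(28) binds parameter a = 28.
Step 2: child() accesses a = 28 from enclosing scope.
Step 3: result = 28 * 6 = 168

The answer is 168.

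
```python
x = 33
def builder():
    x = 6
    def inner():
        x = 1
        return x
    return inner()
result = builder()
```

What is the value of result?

Step 1: Three scopes define x: global (33), builder (6), inner (1).
Step 2: inner() has its own local x = 1, which shadows both enclosing and global.
Step 3: result = 1 (local wins in LEGB)

The answer is 1.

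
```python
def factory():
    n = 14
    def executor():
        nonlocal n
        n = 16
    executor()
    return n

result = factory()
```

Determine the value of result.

Step 1: factory() sets n = 14.
Step 2: executor() uses nonlocal to reassign n = 16.
Step 3: result = 16

The answer is 16.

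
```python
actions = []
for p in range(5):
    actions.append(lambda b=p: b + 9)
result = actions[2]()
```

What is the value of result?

Step 1: Default argument b=p captures p's value at definition time.
Step 2: actions[2] was defined when p = 2, so b defaults to 2.
Step 3: result = 2 + 9 = 11 (default arg fixes the late binding issue)

The answer is 11.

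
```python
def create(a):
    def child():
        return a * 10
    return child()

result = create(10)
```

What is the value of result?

Step 1: create(10) binds parameter a = 10.
Step 2: child() accesses a = 10 from enclosing scope.
Step 3: result = 10 * 10 = 100

The answer is 100.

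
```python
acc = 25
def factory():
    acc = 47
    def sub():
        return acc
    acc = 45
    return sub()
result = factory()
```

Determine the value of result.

Step 1: factory() sets acc = 47, then later acc = 45.
Step 2: sub() is called after acc is reassigned to 45. Closures capture variables by reference, not by value.
Step 3: result = 45

The answer is 45.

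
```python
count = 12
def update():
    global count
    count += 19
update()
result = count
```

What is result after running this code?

Step 1: count = 12 globally.
Step 2: update() modifies global count: count += 19 = 31.
Step 3: result = 31

The answer is 31.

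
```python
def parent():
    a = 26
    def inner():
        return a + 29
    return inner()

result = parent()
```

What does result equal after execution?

Step 1: parent() defines a = 26.
Step 2: inner() reads a = 26 from enclosing scope, returns 26 + 29 = 55.
Step 3: result = 55

The answer is 55.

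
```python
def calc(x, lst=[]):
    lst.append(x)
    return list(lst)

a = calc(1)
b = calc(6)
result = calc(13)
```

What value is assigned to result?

Step 1: Default list is shared. list() creates copies for return values.
Step 2: Internal list grows: [1] -> [1, 6] -> [1, 6, 13].
Step 3: result = [1, 6, 13]

The answer is [1, 6, 13].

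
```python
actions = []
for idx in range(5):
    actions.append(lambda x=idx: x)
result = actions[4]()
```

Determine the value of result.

Step 1: Default argument x=idx captures idx's value at each iteration.
Step 2: actions[4] captured x = 4 when idx was 4.
Step 3: result = 4

The answer is 4.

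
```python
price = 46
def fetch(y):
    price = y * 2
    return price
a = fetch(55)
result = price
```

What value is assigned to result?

Step 1: Global price = 46.
Step 2: fetch(55) creates local price = 55 * 2 = 110.
Step 3: Global price unchanged because no global keyword. result = 46

The answer is 46.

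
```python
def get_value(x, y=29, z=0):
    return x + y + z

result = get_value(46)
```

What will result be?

Step 1: get_value(46) uses defaults y = 29, z = 0.
Step 2: Returns 46 + 29 + 0 = 75.
Step 3: result = 75

The answer is 75.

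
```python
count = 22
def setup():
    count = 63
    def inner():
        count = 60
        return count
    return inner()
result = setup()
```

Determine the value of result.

Step 1: Three scopes define count: global (22), setup (63), inner (60).
Step 2: inner() has its own local count = 60, which shadows both enclosing and global.
Step 3: result = 60 (local wins in LEGB)

The answer is 60.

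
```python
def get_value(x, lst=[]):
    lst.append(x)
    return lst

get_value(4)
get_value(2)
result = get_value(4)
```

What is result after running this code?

Step 1: Mutable default argument gotcha! The list [] is created once.
Step 2: Each call appends to the SAME list: [4], [4, 2], [4, 2, 4].
Step 3: result = [4, 2, 4]

The answer is [4, 2, 4].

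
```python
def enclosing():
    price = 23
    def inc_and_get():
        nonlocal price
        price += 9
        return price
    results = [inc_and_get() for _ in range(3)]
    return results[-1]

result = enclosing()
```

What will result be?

Step 1: price = 23.
Step 2: Three calls to inc_and_get(), each adding 9.
Step 3: Last value = 23 + 9 * 3 = 50

The answer is 50.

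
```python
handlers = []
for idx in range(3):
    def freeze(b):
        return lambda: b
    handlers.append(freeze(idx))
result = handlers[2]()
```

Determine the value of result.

Step 1: freeze(idx) creates a new scope capturing b = idx at call time.
Step 2: handlers[2] = freeze(2), so its lambda captures b = 2.
Step 3: result = 2 (closure factory fixes late binding)

The answer is 2.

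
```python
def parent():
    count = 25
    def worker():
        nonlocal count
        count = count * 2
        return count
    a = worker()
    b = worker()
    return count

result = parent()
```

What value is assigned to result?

Step 1: count starts at 25.
Step 2: First worker(): count = 25 * 2 = 50.
Step 3: Second worker(): count = 50 * 2 = 100.
Step 4: result = 100

The answer is 100.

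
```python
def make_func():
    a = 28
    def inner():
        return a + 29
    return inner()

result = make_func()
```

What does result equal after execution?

Step 1: make_func() defines a = 28.
Step 2: inner() reads a = 28 from enclosing scope, returns 28 + 29 = 57.
Step 3: result = 57

The answer is 57.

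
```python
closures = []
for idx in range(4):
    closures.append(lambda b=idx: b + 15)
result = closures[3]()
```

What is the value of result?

Step 1: Default argument b=idx captures idx's value at definition time.
Step 2: closures[3] was defined when idx = 3, so b defaults to 3.
Step 3: result = 3 + 15 = 18 (default arg fixes the late binding issue)

The answer is 18.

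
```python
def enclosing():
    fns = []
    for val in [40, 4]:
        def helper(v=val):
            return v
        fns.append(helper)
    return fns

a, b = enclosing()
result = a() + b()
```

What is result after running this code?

Step 1: Default argument v=val captures val at each iteration.
Step 2: a() returns 40 (captured at first iteration), b() returns 4 (captured at second).
Step 3: result = 40 + 4 = 44

The answer is 44.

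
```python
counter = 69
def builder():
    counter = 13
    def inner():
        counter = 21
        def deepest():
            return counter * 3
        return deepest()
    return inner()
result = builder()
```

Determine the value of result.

Step 1: deepest() looks up counter through LEGB: not local, finds counter = 21 in enclosing inner().
Step 2: Returns 21 * 3 = 63.
Step 3: result = 63

The answer is 63.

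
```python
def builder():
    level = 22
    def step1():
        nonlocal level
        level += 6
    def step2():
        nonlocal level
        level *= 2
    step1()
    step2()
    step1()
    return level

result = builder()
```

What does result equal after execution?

Step 1: level = 22.
Step 2: step1(): level = 22 + 6 = 28.
Step 3: step2(): level = 28 * 2 = 56.
Step 4: step1(): level = 56 + 6 = 62. result = 62

The answer is 62.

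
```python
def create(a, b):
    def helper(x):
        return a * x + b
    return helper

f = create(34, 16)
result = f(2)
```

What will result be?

Step 1: create(34, 16) captures a = 34, b = 16.
Step 2: f(2) computes 34 * 2 + 16 = 84.
Step 3: result = 84

The answer is 84.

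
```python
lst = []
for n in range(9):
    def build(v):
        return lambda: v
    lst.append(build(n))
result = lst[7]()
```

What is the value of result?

Step 1: build(n) creates a new scope capturing v = n at call time.
Step 2: lst[7] = build(7), so its lambda captures v = 7.
Step 3: result = 7 (closure factory fixes late binding)

The answer is 7.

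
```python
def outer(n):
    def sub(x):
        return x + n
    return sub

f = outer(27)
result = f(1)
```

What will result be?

Step 1: outer(27) creates a closure that captures n = 27.
Step 2: f(1) calls the closure with x = 1, returning 1 + 27 = 28.
Step 3: result = 28

The answer is 28.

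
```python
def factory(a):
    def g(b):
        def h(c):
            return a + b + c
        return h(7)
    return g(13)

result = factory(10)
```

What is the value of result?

Step 1: a = 10, b = 13, c = 7 across three nested scopes.
Step 2: h() accesses all three via LEGB rule.
Step 3: result = 10 + 13 + 7 = 30

The answer is 30.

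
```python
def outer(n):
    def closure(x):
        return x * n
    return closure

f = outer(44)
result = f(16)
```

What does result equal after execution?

Step 1: outer(44) creates a closure capturing n = 44.
Step 2: f(16) computes 16 * 44 = 704.
Step 3: result = 704

The answer is 704.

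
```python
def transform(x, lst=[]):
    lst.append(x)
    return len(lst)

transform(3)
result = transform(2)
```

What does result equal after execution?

Step 1: Mutable default list persists between calls.
Step 2: First call: lst = [3], len = 1. Second call: lst = [3, 2], len = 2.
Step 3: result = 2

The answer is 2.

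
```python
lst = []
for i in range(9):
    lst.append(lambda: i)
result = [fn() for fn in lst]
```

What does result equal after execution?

Step 1: All 9 lambdas share the same variable i.
Step 2: After the loop, i = 8.
Step 3: Each call returns 8. result = [8, 8, 8, 8, 8, 8, 8, 8, 8]

The answer is [8, 8, 8, 8, 8, 8, 8, 8, 8].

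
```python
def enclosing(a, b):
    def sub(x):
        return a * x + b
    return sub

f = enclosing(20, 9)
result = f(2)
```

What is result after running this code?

Step 1: enclosing(20, 9) captures a = 20, b = 9.
Step 2: f(2) computes 20 * 2 + 9 = 49.
Step 3: result = 49

The answer is 49.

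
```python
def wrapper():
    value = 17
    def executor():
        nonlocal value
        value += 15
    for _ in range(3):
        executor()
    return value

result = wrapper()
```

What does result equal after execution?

Step 1: value = 17.
Step 2: executor() is called 3 times in a loop, each adding 15 via nonlocal.
Step 3: value = 17 + 15 * 3 = 62

The answer is 62.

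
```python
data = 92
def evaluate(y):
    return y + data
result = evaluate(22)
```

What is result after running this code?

Step 1: data = 92 is defined globally.
Step 2: evaluate(22) uses parameter y = 22 and looks up data from global scope = 92.
Step 3: result = 22 + 92 = 114

The answer is 114.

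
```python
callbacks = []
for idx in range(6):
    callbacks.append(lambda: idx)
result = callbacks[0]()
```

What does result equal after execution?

Step 1: The loop creates 6 lambdas, all referencing the same variable idx.
Step 2: After the loop, idx = 5 (final value).
Step 3: callbacks[0]() looks up idx at call time and finds 5. This is the late binding gotcha. result = 5

The answer is 5.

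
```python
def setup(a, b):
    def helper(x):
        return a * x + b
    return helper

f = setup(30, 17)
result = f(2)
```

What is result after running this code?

Step 1: setup(30, 17) captures a = 30, b = 17.
Step 2: f(2) computes 30 * 2 + 17 = 77.
Step 3: result = 77

The answer is 77.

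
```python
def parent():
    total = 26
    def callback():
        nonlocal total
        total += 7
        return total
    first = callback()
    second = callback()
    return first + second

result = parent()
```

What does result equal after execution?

Step 1: total starts at 26.
Step 2: First call: total = 26 + 7 = 33, returns 33.
Step 3: Second call: total = 33 + 7 = 40, returns 40.
Step 4: result = 33 + 40 = 73

The answer is 73.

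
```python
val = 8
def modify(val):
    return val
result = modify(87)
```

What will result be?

Step 1: Global val = 8.
Step 2: modify(87) takes parameter val = 87, which shadows the global.
Step 3: result = 87

The answer is 87.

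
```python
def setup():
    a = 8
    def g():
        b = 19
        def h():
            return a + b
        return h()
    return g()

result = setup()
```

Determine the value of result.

Step 1: setup() defines a = 8. g() defines b = 19.
Step 2: h() accesses both from enclosing scopes: a = 8, b = 19.
Step 3: result = 8 + 19 = 27

The answer is 27.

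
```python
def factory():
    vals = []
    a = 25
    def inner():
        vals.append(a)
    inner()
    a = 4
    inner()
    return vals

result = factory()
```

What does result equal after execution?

Step 1: a = 25. inner() appends current a to vals.
Step 2: First inner(): appends 25. Then a = 4.
Step 3: Second inner(): appends 4 (closure sees updated a). result = [25, 4]

The answer is [25, 4].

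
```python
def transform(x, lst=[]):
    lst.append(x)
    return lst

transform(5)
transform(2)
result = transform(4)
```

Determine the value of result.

Step 1: Mutable default argument gotcha! The list [] is created once.
Step 2: Each call appends to the SAME list: [5], [5, 2], [5, 2, 4].
Step 3: result = [5, 2, 4]

The answer is [5, 2, 4].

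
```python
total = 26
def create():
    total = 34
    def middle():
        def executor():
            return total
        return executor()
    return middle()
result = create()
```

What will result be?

Step 1: create() defines total = 34. middle() and executor() have no local total.
Step 2: executor() checks local (none), enclosing middle() (none), enclosing create() and finds total = 34.
Step 3: result = 34

The answer is 34.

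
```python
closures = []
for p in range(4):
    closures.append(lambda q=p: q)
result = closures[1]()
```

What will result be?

Step 1: Default argument q=p captures p's value at each iteration.
Step 2: closures[1] captured q = 1 when p was 1.
Step 3: result = 1

The answer is 1.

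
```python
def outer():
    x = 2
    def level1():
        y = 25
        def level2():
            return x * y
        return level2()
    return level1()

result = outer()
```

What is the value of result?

Step 1: x = 2 in outer. y = 25 in level1.
Step 2: level2() reads x = 2 and y = 25 from enclosing scopes.
Step 3: result = 2 * 25 = 50

The answer is 50.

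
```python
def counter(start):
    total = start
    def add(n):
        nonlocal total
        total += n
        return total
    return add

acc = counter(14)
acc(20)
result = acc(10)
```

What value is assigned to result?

Step 1: counter(14) creates closure with total = 14.
Step 2: First acc(20): total = 14 + 20 = 34.
Step 3: Second acc(10): total = 34 + 10 = 44. result = 44

The answer is 44.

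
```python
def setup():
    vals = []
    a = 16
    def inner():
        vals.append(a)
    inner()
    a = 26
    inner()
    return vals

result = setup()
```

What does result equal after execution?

Step 1: a = 16. inner() appends current a to vals.
Step 2: First inner(): appends 16. Then a = 26.
Step 3: Second inner(): appends 26 (closure sees updated a). result = [16, 26]

The answer is [16, 26].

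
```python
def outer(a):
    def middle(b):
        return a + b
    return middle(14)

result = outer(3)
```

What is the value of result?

Step 1: outer(3) passes a = 3.
Step 2: middle(14) has b = 14, reads a = 3 from enclosing.
Step 3: result = 3 + 14 = 17

The answer is 17.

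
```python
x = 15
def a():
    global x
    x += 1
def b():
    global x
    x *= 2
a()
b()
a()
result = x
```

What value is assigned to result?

Step 1: x = 15.
Step 2: a(): x = 15 + 1 = 16.
Step 3: b(): x = 16 * 2 = 32.
Step 4: a(): x = 32 + 1 = 33

The answer is 33.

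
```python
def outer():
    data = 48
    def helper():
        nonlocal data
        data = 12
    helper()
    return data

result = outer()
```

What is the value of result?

Step 1: outer() sets data = 48.
Step 2: helper() uses nonlocal to reassign data = 12.
Step 3: result = 12

The answer is 12.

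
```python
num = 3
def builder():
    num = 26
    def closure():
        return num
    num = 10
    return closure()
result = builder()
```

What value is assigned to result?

Step 1: builder() sets num = 26, then later num = 10.
Step 2: closure() is called after num is reassigned to 10. Closures capture variables by reference, not by value.
Step 3: result = 10

The answer is 10.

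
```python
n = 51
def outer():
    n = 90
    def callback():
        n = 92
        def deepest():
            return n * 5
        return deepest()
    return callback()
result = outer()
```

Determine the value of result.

Step 1: deepest() looks up n through LEGB: not local, finds n = 92 in enclosing callback().
Step 2: Returns 92 * 5 = 460.
Step 3: result = 460

The answer is 460.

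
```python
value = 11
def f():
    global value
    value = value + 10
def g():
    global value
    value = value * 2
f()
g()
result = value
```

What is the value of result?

Step 1: value = 11.
Step 2: f() adds 10: value = 11 + 10 = 21.
Step 3: g() doubles: value = 21 * 2 = 42.
Step 4: result = 42

The answer is 42.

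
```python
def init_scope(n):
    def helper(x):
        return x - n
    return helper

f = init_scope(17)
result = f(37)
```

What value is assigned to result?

Step 1: init_scope(17) creates a closure capturing n = 17.
Step 2: f(37) computes 37 - 17 = 20.
Step 3: result = 20

The answer is 20.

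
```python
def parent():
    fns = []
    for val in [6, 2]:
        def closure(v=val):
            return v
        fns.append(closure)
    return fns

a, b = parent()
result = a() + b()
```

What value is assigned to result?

Step 1: Default argument v=val captures val at each iteration.
Step 2: a() returns 6 (captured at first iteration), b() returns 2 (captured at second).
Step 3: result = 6 + 2 = 8

The answer is 8.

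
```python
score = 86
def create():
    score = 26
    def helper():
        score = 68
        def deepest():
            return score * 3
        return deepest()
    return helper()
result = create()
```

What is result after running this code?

Step 1: deepest() looks up score through LEGB: not local, finds score = 68 in enclosing helper().
Step 2: Returns 68 * 3 = 204.
Step 3: result = 204

The answer is 204.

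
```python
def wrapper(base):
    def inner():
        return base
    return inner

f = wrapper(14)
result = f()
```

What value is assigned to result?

Step 1: wrapper(14) creates closure capturing base = 14.
Step 2: f() returns the captured base = 14.
Step 3: result = 14

The answer is 14.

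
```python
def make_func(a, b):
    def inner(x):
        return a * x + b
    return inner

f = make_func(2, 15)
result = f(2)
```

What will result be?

Step 1: make_func(2, 15) captures a = 2, b = 15.
Step 2: f(2) computes 2 * 2 + 15 = 19.
Step 3: result = 19

The answer is 19.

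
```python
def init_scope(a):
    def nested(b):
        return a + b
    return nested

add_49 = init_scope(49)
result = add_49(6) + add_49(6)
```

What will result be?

Step 1: add_49 captures a = 49.
Step 2: add_49(6) = 49 + 6 = 55, called twice.
Step 3: result = 55 + 55 = 110

The answer is 110.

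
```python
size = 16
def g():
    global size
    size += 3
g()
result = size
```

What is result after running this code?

Step 1: size = 16 globally.
Step 2: g() modifies global size: size += 3 = 19.
Step 3: result = 19

The answer is 19.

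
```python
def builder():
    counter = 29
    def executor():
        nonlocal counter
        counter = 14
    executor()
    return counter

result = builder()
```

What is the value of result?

Step 1: builder() sets counter = 29.
Step 2: executor() uses nonlocal to reassign counter = 14.
Step 3: result = 14

The answer is 14.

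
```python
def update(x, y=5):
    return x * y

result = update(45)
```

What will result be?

Step 1: update(45) uses default y = 5.
Step 2: Returns 45 * 5 = 225.
Step 3: result = 225

The answer is 225.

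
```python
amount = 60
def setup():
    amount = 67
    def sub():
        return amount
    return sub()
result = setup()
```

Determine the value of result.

Step 1: amount = 60 globally, but setup() defines amount = 67 locally.
Step 2: sub() looks up amount. Not in local scope, so checks enclosing scope (setup) and finds amount = 67.
Step 3: result = 67

The answer is 67.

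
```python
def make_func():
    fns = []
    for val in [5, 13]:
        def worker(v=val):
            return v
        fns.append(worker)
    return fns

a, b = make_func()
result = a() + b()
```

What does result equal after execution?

Step 1: Default argument v=val captures val at each iteration.
Step 2: a() returns 5 (captured at first iteration), b() returns 13 (captured at second).
Step 3: result = 5 + 13 = 18

The answer is 18.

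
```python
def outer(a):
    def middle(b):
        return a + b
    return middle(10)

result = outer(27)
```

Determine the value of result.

Step 1: outer(27) passes a = 27.
Step 2: middle(10) has b = 10, reads a = 27 from enclosing.
Step 3: result = 27 + 10 = 37

The answer is 37.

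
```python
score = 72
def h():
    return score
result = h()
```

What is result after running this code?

Step 1: score = 72 is defined in the global scope.
Step 2: h() looks up score. No local score exists, so Python checks the global scope via LEGB rule and finds score = 72.
Step 3: result = 72

The answer is 72.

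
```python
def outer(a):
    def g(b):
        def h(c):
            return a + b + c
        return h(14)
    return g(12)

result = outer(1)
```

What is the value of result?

Step 1: a = 1, b = 12, c = 14 across three nested scopes.
Step 2: h() accesses all three via LEGB rule.
Step 3: result = 1 + 12 + 14 = 27

The answer is 27.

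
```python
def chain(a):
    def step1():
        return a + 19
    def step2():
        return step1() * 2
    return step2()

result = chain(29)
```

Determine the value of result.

Step 1: chain(29) captures a = 29.
Step 2: step2() calls step1() which returns 29 + 19 = 48.
Step 3: step2() returns 48 * 2 = 96

The answer is 96.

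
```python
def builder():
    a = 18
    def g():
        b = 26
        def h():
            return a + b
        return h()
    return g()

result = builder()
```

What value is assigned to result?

Step 1: builder() defines a = 18. g() defines b = 26.
Step 2: h() accesses both from enclosing scopes: a = 18, b = 26.
Step 3: result = 18 + 26 = 44

The answer is 44.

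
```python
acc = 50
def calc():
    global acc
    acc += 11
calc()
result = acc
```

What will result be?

Step 1: acc = 50 globally.
Step 2: calc() modifies global acc: acc += 11 = 61.
Step 3: result = 61

The answer is 61.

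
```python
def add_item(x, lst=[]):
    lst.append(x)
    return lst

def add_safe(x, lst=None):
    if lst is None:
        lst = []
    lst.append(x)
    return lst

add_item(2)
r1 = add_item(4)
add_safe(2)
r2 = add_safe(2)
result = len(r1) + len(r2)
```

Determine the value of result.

Step 1: add_item shares mutable default: after 2 calls, lst = [2, 4], len = 2.
Step 2: add_safe creates fresh list each time: r2 = [2], len = 1.
Step 3: result = 2 + 1 = 3

The answer is 3.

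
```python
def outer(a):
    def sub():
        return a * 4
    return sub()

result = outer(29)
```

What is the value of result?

Step 1: outer(29) binds parameter a = 29.
Step 2: sub() accesses a = 29 from enclosing scope.
Step 3: result = 29 * 4 = 116

The answer is 116.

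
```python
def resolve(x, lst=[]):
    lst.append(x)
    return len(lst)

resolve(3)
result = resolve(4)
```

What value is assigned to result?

Step 1: Mutable default list persists between calls.
Step 2: First call: lst = [3], len = 1. Second call: lst = [3, 4], len = 2.
Step 3: result = 2

The answer is 2.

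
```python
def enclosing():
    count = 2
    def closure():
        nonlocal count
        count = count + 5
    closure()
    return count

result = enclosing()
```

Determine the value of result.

Step 1: enclosing() sets count = 2.
Step 2: closure() uses nonlocal to modify count in enclosing's scope: count = 2 + 5 = 7.
Step 3: enclosing() returns the modified count = 7

The answer is 7.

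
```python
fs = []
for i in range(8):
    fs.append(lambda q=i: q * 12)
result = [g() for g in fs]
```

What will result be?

Step 1: Default arg q=i captures i at each iteration.
Step 2: fs[k] has q defaulting to k, returns k * 12.
Step 3: result = [0, 12, 24, 36, 48, 60, 72, 84]

The answer is [0, 12, 24, 36, 48, 60, 72, 84].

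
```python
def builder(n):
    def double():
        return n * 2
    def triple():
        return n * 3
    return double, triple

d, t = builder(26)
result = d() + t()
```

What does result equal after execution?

Step 1: Both closures capture the same n = 26.
Step 2: d() = 26 * 2 = 52, t() = 26 * 3 = 78.
Step 3: result = 52 + 78 = 130

The answer is 130.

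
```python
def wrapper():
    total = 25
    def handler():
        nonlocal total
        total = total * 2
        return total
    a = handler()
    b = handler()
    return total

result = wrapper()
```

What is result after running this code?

Step 1: total starts at 25.
Step 2: First handler(): total = 25 * 2 = 50.
Step 3: Second handler(): total = 50 * 2 = 100.
Step 4: result = 100

The answer is 100.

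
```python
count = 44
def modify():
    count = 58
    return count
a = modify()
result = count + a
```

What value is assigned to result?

Step 1: Global count = 44. modify() returns local count = 58.
Step 2: a = 58. Global count still = 44.
Step 3: result = 44 + 58 = 102

The answer is 102.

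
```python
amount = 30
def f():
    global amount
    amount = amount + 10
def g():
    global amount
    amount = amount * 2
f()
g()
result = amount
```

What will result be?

Step 1: amount = 30.
Step 2: f() adds 10: amount = 30 + 10 = 40.
Step 3: g() doubles: amount = 40 * 2 = 80.
Step 4: result = 80

The answer is 80.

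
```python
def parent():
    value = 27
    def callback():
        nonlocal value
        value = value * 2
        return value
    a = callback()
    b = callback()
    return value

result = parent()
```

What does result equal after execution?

Step 1: value starts at 27.
Step 2: First callback(): value = 27 * 2 = 54.
Step 3: Second callback(): value = 54 * 2 = 108.
Step 4: result = 108

The answer is 108.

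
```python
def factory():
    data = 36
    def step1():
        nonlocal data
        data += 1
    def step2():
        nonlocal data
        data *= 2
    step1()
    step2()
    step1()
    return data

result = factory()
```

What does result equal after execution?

Step 1: data = 36.
Step 2: step1(): data = 36 + 1 = 37.
Step 3: step2(): data = 37 * 2 = 74.
Step 4: step1(): data = 74 + 1 = 75. result = 75

The answer is 75.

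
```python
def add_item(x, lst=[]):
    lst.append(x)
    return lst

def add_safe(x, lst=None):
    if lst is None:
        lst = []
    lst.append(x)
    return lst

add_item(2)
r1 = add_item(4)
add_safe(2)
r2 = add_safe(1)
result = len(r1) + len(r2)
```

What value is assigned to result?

Step 1: add_item shares mutable default: after 2 calls, lst = [2, 4], len = 2.
Step 2: add_safe creates fresh list each time: r2 = [1], len = 1.
Step 3: result = 2 + 1 = 3

The answer is 3.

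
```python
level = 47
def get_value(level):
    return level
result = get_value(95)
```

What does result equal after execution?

Step 1: Global level = 47.
Step 2: get_value(95) takes parameter level = 95, which shadows the global.
Step 3: result = 95

The answer is 95.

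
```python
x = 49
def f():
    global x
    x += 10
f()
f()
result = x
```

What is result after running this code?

Step 1: x = 49.
Step 2: First f(): x = 49 + 10 = 59.
Step 3: Second f(): x = 59 + 10 = 69. result = 69

The answer is 69.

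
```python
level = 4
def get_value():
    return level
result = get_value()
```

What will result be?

Step 1: level = 4 is defined in the global scope.
Step 2: get_value() looks up level. No local level exists, so Python checks the global scope via LEGB rule and finds level = 4.
Step 3: result = 4

The answer is 4.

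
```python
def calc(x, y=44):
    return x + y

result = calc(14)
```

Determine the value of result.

Step 1: calc(14) uses default y = 44.
Step 2: Returns 14 + 44 = 58.
Step 3: result = 58

The answer is 58.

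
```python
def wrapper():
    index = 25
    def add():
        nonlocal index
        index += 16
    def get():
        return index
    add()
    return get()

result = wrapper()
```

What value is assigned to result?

Step 1: index = 25. add() modifies it via nonlocal, get() reads it.
Step 2: add() makes index = 25 + 16 = 41.
Step 3: get() returns 41. result = 41

The answer is 41.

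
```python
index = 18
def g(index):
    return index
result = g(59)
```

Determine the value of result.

Step 1: Global index = 18.
Step 2: g(59) takes parameter index = 59, which shadows the global.
Step 3: result = 59

The answer is 59.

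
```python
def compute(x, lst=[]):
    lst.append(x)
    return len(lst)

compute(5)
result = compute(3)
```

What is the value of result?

Step 1: Mutable default list persists between calls.
Step 2: First call: lst = [5], len = 1. Second call: lst = [5, 3], len = 2.
Step 3: result = 2

The answer is 2.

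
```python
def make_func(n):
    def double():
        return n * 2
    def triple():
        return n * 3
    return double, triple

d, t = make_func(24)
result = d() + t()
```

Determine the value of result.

Step 1: Both closures capture the same n = 24.
Step 2: d() = 24 * 2 = 48, t() = 24 * 3 = 72.
Step 3: result = 48 + 72 = 120

The answer is 120.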